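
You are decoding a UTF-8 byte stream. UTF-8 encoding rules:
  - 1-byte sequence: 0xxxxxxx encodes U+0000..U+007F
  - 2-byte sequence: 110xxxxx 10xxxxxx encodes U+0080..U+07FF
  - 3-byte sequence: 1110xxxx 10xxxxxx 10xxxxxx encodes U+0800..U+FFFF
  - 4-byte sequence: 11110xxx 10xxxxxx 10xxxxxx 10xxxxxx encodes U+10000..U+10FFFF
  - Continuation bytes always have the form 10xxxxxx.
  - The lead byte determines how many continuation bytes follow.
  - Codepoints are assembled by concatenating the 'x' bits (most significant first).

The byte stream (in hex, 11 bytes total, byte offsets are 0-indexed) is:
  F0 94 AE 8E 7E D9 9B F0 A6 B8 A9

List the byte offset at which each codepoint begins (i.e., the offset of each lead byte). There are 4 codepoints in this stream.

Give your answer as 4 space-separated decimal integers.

Byte[0]=F0: 4-byte lead, need 3 cont bytes. acc=0x0
Byte[1]=94: continuation. acc=(acc<<6)|0x14=0x14
Byte[2]=AE: continuation. acc=(acc<<6)|0x2E=0x52E
Byte[3]=8E: continuation. acc=(acc<<6)|0x0E=0x14B8E
Completed: cp=U+14B8E (starts at byte 0)
Byte[4]=7E: 1-byte ASCII. cp=U+007E
Byte[5]=D9: 2-byte lead, need 1 cont bytes. acc=0x19
Byte[6]=9B: continuation. acc=(acc<<6)|0x1B=0x65B
Completed: cp=U+065B (starts at byte 5)
Byte[7]=F0: 4-byte lead, need 3 cont bytes. acc=0x0
Byte[8]=A6: continuation. acc=(acc<<6)|0x26=0x26
Byte[9]=B8: continuation. acc=(acc<<6)|0x38=0x9B8
Byte[10]=A9: continuation. acc=(acc<<6)|0x29=0x26E29
Completed: cp=U+26E29 (starts at byte 7)

Answer: 0 4 5 7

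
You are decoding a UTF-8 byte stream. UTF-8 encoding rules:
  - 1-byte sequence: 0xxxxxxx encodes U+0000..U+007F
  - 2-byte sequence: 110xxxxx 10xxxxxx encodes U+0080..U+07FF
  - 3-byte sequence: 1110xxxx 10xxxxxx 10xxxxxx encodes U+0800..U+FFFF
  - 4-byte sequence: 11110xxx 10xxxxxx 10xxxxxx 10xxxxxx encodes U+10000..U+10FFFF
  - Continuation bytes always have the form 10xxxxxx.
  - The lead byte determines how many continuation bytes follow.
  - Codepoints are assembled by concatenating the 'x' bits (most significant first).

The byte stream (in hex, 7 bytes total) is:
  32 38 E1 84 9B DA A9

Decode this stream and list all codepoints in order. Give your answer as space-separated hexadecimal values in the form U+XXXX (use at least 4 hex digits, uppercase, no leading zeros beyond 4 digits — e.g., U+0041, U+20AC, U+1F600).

Byte[0]=32: 1-byte ASCII. cp=U+0032
Byte[1]=38: 1-byte ASCII. cp=U+0038
Byte[2]=E1: 3-byte lead, need 2 cont bytes. acc=0x1
Byte[3]=84: continuation. acc=(acc<<6)|0x04=0x44
Byte[4]=9B: continuation. acc=(acc<<6)|0x1B=0x111B
Completed: cp=U+111B (starts at byte 2)
Byte[5]=DA: 2-byte lead, need 1 cont bytes. acc=0x1A
Byte[6]=A9: continuation. acc=(acc<<6)|0x29=0x6A9
Completed: cp=U+06A9 (starts at byte 5)

Answer: U+0032 U+0038 U+111B U+06A9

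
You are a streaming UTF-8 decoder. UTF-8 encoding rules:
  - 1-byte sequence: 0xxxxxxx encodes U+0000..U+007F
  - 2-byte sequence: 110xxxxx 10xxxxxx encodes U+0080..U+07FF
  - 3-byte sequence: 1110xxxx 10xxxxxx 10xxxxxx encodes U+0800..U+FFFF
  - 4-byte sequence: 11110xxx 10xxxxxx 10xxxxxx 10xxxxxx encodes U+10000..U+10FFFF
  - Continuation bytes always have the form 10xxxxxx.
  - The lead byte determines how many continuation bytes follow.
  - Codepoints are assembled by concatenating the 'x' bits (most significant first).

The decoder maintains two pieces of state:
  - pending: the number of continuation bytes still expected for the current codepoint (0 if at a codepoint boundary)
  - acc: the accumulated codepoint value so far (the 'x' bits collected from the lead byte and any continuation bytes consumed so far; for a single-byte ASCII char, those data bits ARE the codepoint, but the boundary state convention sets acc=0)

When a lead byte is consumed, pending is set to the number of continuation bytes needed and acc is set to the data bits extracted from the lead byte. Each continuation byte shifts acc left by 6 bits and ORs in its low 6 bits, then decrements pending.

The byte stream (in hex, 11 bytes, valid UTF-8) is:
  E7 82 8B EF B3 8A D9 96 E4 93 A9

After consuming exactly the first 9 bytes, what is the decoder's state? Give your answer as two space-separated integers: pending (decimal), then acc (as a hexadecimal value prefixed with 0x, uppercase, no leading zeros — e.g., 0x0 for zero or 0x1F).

Byte[0]=E7: 3-byte lead. pending=2, acc=0x7
Byte[1]=82: continuation. acc=(acc<<6)|0x02=0x1C2, pending=1
Byte[2]=8B: continuation. acc=(acc<<6)|0x0B=0x708B, pending=0
Byte[3]=EF: 3-byte lead. pending=2, acc=0xF
Byte[4]=B3: continuation. acc=(acc<<6)|0x33=0x3F3, pending=1
Byte[5]=8A: continuation. acc=(acc<<6)|0x0A=0xFCCA, pending=0
Byte[6]=D9: 2-byte lead. pending=1, acc=0x19
Byte[7]=96: continuation. acc=(acc<<6)|0x16=0x656, pending=0
Byte[8]=E4: 3-byte lead. pending=2, acc=0x4

Answer: 2 0x4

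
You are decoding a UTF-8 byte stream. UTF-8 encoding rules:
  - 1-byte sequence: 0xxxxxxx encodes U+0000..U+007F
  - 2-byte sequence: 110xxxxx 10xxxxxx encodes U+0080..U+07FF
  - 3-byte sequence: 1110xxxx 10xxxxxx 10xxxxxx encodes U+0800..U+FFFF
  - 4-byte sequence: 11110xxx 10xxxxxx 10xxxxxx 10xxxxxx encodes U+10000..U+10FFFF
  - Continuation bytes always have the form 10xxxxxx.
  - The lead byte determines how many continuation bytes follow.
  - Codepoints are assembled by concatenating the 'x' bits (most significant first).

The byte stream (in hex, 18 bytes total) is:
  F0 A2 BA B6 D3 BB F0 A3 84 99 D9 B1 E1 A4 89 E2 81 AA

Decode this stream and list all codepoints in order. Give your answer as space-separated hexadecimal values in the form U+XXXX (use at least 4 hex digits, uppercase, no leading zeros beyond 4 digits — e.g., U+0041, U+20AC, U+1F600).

Answer: U+22EB6 U+04FB U+23119 U+0671 U+1909 U+206A

Derivation:
Byte[0]=F0: 4-byte lead, need 3 cont bytes. acc=0x0
Byte[1]=A2: continuation. acc=(acc<<6)|0x22=0x22
Byte[2]=BA: continuation. acc=(acc<<6)|0x3A=0x8BA
Byte[3]=B6: continuation. acc=(acc<<6)|0x36=0x22EB6
Completed: cp=U+22EB6 (starts at byte 0)
Byte[4]=D3: 2-byte lead, need 1 cont bytes. acc=0x13
Byte[5]=BB: continuation. acc=(acc<<6)|0x3B=0x4FB
Completed: cp=U+04FB (starts at byte 4)
Byte[6]=F0: 4-byte lead, need 3 cont bytes. acc=0x0
Byte[7]=A3: continuation. acc=(acc<<6)|0x23=0x23
Byte[8]=84: continuation. acc=(acc<<6)|0x04=0x8C4
Byte[9]=99: continuation. acc=(acc<<6)|0x19=0x23119
Completed: cp=U+23119 (starts at byte 6)
Byte[10]=D9: 2-byte lead, need 1 cont bytes. acc=0x19
Byte[11]=B1: continuation. acc=(acc<<6)|0x31=0x671
Completed: cp=U+0671 (starts at byte 10)
Byte[12]=E1: 3-byte lead, need 2 cont bytes. acc=0x1
Byte[13]=A4: continuation. acc=(acc<<6)|0x24=0x64
Byte[14]=89: continuation. acc=(acc<<6)|0x09=0x1909
Completed: cp=U+1909 (starts at byte 12)
Byte[15]=E2: 3-byte lead, need 2 cont bytes. acc=0x2
Byte[16]=81: continuation. acc=(acc<<6)|0x01=0x81
Byte[17]=AA: continuation. acc=(acc<<6)|0x2A=0x206A
Completed: cp=U+206A (starts at byte 15)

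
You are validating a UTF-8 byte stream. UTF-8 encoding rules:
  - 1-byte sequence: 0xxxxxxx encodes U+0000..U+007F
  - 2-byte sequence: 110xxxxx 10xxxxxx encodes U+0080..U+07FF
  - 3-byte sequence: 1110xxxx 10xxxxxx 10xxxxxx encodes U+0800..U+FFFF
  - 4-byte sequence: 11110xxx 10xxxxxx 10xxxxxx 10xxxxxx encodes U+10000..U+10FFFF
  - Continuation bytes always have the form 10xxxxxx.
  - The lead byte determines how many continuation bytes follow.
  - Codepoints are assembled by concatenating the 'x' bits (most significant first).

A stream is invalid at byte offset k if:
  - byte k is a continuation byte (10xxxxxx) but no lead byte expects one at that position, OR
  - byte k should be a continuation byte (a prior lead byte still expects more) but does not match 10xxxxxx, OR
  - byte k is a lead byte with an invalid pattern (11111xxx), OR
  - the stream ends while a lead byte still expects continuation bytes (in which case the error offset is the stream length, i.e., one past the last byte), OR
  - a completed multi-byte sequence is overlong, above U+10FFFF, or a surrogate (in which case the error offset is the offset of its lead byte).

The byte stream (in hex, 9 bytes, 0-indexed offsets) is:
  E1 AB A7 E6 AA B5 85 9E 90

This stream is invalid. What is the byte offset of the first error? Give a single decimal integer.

Byte[0]=E1: 3-byte lead, need 2 cont bytes. acc=0x1
Byte[1]=AB: continuation. acc=(acc<<6)|0x2B=0x6B
Byte[2]=A7: continuation. acc=(acc<<6)|0x27=0x1AE7
Completed: cp=U+1AE7 (starts at byte 0)
Byte[3]=E6: 3-byte lead, need 2 cont bytes. acc=0x6
Byte[4]=AA: continuation. acc=(acc<<6)|0x2A=0x1AA
Byte[5]=B5: continuation. acc=(acc<<6)|0x35=0x6AB5
Completed: cp=U+6AB5 (starts at byte 3)
Byte[6]=85: INVALID lead byte (not 0xxx/110x/1110/11110)

Answer: 6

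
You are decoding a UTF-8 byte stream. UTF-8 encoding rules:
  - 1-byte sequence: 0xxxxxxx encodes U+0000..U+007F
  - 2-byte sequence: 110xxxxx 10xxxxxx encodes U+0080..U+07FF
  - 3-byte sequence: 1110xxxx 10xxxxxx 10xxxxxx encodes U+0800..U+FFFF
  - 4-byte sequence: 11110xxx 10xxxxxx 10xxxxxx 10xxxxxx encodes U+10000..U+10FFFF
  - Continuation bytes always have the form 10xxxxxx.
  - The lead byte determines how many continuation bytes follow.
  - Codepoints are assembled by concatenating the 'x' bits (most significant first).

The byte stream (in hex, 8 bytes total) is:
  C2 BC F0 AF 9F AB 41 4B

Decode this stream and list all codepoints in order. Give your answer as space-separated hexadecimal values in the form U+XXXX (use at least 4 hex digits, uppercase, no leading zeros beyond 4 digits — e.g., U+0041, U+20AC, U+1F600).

Answer: U+00BC U+2F7EB U+0041 U+004B

Derivation:
Byte[0]=C2: 2-byte lead, need 1 cont bytes. acc=0x2
Byte[1]=BC: continuation. acc=(acc<<6)|0x3C=0xBC
Completed: cp=U+00BC (starts at byte 0)
Byte[2]=F0: 4-byte lead, need 3 cont bytes. acc=0x0
Byte[3]=AF: continuation. acc=(acc<<6)|0x2F=0x2F
Byte[4]=9F: continuation. acc=(acc<<6)|0x1F=0xBDF
Byte[5]=AB: continuation. acc=(acc<<6)|0x2B=0x2F7EB
Completed: cp=U+2F7EB (starts at byte 2)
Byte[6]=41: 1-byte ASCII. cp=U+0041
Byte[7]=4B: 1-byte ASCII. cp=U+004B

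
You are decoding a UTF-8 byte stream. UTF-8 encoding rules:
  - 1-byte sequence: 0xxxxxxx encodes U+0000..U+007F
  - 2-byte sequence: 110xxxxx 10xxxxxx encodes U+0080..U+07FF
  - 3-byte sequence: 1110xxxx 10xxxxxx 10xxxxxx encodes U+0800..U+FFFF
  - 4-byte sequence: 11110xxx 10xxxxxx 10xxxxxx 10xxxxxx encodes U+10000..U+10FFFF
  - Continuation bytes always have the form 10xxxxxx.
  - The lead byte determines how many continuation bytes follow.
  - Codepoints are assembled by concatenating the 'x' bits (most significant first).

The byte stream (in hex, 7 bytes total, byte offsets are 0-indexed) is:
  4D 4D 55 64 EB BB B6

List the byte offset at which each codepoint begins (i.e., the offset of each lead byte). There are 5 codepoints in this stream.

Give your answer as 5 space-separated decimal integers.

Answer: 0 1 2 3 4

Derivation:
Byte[0]=4D: 1-byte ASCII. cp=U+004D
Byte[1]=4D: 1-byte ASCII. cp=U+004D
Byte[2]=55: 1-byte ASCII. cp=U+0055
Byte[3]=64: 1-byte ASCII. cp=U+0064
Byte[4]=EB: 3-byte lead, need 2 cont bytes. acc=0xB
Byte[5]=BB: continuation. acc=(acc<<6)|0x3B=0x2FB
Byte[6]=B6: continuation. acc=(acc<<6)|0x36=0xBEF6
Completed: cp=U+BEF6 (starts at byte 4)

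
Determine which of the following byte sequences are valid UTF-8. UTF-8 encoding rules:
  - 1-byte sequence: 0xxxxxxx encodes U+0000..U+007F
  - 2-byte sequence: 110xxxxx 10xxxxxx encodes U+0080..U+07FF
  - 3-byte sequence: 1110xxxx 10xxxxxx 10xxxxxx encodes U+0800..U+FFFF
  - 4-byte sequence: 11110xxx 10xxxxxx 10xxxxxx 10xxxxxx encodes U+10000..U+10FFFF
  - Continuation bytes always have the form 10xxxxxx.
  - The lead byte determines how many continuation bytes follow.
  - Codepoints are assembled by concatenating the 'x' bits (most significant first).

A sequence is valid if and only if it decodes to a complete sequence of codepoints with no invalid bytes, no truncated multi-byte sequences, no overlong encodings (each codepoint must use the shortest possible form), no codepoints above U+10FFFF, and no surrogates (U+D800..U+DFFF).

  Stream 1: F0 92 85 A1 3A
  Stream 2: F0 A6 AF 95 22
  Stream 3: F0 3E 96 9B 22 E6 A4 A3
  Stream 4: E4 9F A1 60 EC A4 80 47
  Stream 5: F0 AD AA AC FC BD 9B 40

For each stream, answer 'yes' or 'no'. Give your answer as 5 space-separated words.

Answer: yes yes no yes no

Derivation:
Stream 1: decodes cleanly. VALID
Stream 2: decodes cleanly. VALID
Stream 3: error at byte offset 1. INVALID
Stream 4: decodes cleanly. VALID
Stream 5: error at byte offset 4. INVALID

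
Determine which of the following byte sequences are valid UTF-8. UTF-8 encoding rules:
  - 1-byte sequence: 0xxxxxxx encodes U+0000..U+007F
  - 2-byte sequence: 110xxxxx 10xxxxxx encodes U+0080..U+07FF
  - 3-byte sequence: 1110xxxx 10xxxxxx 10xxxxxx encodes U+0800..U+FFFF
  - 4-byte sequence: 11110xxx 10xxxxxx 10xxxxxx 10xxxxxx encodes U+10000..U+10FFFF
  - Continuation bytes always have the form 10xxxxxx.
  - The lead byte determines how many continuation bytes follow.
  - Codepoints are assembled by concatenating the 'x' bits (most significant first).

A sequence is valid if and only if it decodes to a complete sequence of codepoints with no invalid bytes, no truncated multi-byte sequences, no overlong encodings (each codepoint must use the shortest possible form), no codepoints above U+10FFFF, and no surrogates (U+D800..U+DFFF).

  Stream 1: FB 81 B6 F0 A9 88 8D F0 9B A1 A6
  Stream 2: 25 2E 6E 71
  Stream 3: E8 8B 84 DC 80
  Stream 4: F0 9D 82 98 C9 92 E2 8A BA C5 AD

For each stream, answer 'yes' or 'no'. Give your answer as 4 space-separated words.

Answer: no yes yes yes

Derivation:
Stream 1: error at byte offset 0. INVALID
Stream 2: decodes cleanly. VALID
Stream 3: decodes cleanly. VALID
Stream 4: decodes cleanly. VALID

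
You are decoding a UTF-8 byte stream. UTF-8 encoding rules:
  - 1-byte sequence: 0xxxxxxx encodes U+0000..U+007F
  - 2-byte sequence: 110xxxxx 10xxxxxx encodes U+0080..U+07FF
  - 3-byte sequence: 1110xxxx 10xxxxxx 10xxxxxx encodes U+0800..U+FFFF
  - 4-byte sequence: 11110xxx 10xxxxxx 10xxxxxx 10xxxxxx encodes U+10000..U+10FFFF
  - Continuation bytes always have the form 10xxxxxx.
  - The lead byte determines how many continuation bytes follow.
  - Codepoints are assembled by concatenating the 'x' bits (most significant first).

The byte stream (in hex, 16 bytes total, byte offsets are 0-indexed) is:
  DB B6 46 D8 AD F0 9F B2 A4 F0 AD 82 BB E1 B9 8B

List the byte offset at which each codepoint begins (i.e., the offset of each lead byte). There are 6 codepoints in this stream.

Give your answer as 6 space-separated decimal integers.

Answer: 0 2 3 5 9 13

Derivation:
Byte[0]=DB: 2-byte lead, need 1 cont bytes. acc=0x1B
Byte[1]=B6: continuation. acc=(acc<<6)|0x36=0x6F6
Completed: cp=U+06F6 (starts at byte 0)
Byte[2]=46: 1-byte ASCII. cp=U+0046
Byte[3]=D8: 2-byte lead, need 1 cont bytes. acc=0x18
Byte[4]=AD: continuation. acc=(acc<<6)|0x2D=0x62D
Completed: cp=U+062D (starts at byte 3)
Byte[5]=F0: 4-byte lead, need 3 cont bytes. acc=0x0
Byte[6]=9F: continuation. acc=(acc<<6)|0x1F=0x1F
Byte[7]=B2: continuation. acc=(acc<<6)|0x32=0x7F2
Byte[8]=A4: continuation. acc=(acc<<6)|0x24=0x1FCA4
Completed: cp=U+1FCA4 (starts at byte 5)
Byte[9]=F0: 4-byte lead, need 3 cont bytes. acc=0x0
Byte[10]=AD: continuation. acc=(acc<<6)|0x2D=0x2D
Byte[11]=82: continuation. acc=(acc<<6)|0x02=0xB42
Byte[12]=BB: continuation. acc=(acc<<6)|0x3B=0x2D0BB
Completed: cp=U+2D0BB (starts at byte 9)
Byte[13]=E1: 3-byte lead, need 2 cont bytes. acc=0x1
Byte[14]=B9: continuation. acc=(acc<<6)|0x39=0x79
Byte[15]=8B: continuation. acc=(acc<<6)|0x0B=0x1E4B
Completed: cp=U+1E4B (starts at byte 13)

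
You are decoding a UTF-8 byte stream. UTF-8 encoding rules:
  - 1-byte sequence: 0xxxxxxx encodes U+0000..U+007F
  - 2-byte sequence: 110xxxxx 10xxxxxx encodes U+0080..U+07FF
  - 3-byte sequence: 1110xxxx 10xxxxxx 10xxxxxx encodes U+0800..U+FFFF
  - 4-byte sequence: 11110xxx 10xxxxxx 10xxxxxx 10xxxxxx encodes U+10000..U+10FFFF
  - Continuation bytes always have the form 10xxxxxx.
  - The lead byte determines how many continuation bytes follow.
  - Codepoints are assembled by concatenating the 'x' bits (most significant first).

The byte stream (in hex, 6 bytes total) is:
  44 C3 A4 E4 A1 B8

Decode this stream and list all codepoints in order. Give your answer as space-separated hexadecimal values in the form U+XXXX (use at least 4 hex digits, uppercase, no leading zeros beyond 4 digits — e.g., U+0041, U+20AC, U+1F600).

Answer: U+0044 U+00E4 U+4878

Derivation:
Byte[0]=44: 1-byte ASCII. cp=U+0044
Byte[1]=C3: 2-byte lead, need 1 cont bytes. acc=0x3
Byte[2]=A4: continuation. acc=(acc<<6)|0x24=0xE4
Completed: cp=U+00E4 (starts at byte 1)
Byte[3]=E4: 3-byte lead, need 2 cont bytes. acc=0x4
Byte[4]=A1: continuation. acc=(acc<<6)|0x21=0x121
Byte[5]=B8: continuation. acc=(acc<<6)|0x38=0x4878
Completed: cp=U+4878 (starts at byte 3)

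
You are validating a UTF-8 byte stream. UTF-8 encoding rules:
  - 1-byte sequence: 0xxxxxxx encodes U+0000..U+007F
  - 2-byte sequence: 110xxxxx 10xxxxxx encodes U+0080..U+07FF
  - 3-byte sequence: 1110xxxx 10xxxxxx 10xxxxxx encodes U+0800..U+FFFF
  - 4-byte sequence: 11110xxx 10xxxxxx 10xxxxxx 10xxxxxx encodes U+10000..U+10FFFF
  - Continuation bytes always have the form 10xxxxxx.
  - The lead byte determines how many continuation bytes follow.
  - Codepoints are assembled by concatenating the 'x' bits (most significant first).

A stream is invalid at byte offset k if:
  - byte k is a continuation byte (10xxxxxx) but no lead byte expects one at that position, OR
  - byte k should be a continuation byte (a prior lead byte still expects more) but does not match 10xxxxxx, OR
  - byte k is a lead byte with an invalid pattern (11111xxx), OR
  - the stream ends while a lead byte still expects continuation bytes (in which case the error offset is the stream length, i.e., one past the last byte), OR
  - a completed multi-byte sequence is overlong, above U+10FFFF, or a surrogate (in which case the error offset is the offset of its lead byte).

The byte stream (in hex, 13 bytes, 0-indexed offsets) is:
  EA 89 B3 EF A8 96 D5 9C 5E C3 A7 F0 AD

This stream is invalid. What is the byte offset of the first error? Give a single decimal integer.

Answer: 13

Derivation:
Byte[0]=EA: 3-byte lead, need 2 cont bytes. acc=0xA
Byte[1]=89: continuation. acc=(acc<<6)|0x09=0x289
Byte[2]=B3: continuation. acc=(acc<<6)|0x33=0xA273
Completed: cp=U+A273 (starts at byte 0)
Byte[3]=EF: 3-byte lead, need 2 cont bytes. acc=0xF
Byte[4]=A8: continuation. acc=(acc<<6)|0x28=0x3E8
Byte[5]=96: continuation. acc=(acc<<6)|0x16=0xFA16
Completed: cp=U+FA16 (starts at byte 3)
Byte[6]=D5: 2-byte lead, need 1 cont bytes. acc=0x15
Byte[7]=9C: continuation. acc=(acc<<6)|0x1C=0x55C
Completed: cp=U+055C (starts at byte 6)
Byte[8]=5E: 1-byte ASCII. cp=U+005E
Byte[9]=C3: 2-byte lead, need 1 cont bytes. acc=0x3
Byte[10]=A7: continuation. acc=(acc<<6)|0x27=0xE7
Completed: cp=U+00E7 (starts at byte 9)
Byte[11]=F0: 4-byte lead, need 3 cont bytes. acc=0x0
Byte[12]=AD: continuation. acc=(acc<<6)|0x2D=0x2D
Byte[13]: stream ended, expected continuation. INVALID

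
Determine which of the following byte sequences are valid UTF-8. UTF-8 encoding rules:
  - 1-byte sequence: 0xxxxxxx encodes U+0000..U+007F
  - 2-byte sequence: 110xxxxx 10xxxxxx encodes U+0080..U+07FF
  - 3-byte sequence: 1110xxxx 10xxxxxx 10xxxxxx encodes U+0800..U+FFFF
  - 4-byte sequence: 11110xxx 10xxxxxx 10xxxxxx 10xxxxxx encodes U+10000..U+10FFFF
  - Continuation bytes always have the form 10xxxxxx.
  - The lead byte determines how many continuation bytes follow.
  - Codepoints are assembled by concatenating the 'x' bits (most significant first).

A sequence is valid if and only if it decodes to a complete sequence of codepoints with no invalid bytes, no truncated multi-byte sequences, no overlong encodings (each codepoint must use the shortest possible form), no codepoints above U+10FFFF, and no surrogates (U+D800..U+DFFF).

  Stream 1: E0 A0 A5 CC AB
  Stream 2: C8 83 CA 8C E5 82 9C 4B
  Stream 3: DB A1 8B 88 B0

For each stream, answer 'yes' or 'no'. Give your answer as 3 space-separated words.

Answer: yes yes no

Derivation:
Stream 1: decodes cleanly. VALID
Stream 2: decodes cleanly. VALID
Stream 3: error at byte offset 2. INVALID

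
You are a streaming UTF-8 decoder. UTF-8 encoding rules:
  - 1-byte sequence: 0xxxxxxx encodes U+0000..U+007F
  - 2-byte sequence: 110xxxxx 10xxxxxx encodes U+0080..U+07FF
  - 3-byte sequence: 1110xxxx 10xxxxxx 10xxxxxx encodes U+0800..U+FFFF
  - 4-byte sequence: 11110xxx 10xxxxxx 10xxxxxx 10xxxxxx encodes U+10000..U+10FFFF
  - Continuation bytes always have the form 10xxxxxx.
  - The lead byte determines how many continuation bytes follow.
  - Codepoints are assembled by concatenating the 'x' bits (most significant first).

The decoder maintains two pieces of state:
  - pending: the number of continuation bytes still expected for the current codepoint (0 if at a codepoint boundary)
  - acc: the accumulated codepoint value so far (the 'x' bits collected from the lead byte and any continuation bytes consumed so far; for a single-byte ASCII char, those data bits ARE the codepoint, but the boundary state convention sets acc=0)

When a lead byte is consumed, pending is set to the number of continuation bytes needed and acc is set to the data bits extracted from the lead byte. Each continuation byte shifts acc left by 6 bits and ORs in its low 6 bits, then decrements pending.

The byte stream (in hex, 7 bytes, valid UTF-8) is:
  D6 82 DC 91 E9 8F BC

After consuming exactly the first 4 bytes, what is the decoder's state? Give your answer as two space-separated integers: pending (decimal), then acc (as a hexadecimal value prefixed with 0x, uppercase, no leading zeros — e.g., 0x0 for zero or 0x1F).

Byte[0]=D6: 2-byte lead. pending=1, acc=0x16
Byte[1]=82: continuation. acc=(acc<<6)|0x02=0x582, pending=0
Byte[2]=DC: 2-byte lead. pending=1, acc=0x1C
Byte[3]=91: continuation. acc=(acc<<6)|0x11=0x711, pending=0

Answer: 0 0x711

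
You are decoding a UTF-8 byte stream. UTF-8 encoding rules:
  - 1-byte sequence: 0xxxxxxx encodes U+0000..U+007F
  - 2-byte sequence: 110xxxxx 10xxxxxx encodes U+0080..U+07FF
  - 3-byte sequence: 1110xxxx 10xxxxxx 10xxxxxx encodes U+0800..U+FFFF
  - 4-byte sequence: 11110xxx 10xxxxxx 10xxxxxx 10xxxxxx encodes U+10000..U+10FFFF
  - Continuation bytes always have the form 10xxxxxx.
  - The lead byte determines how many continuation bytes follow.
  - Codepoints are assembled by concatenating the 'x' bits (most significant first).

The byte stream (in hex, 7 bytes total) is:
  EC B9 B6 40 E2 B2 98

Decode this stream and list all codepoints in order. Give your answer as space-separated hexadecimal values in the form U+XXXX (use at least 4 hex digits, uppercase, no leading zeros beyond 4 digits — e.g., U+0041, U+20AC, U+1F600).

Byte[0]=EC: 3-byte lead, need 2 cont bytes. acc=0xC
Byte[1]=B9: continuation. acc=(acc<<6)|0x39=0x339
Byte[2]=B6: continuation. acc=(acc<<6)|0x36=0xCE76
Completed: cp=U+CE76 (starts at byte 0)
Byte[3]=40: 1-byte ASCII. cp=U+0040
Byte[4]=E2: 3-byte lead, need 2 cont bytes. acc=0x2
Byte[5]=B2: continuation. acc=(acc<<6)|0x32=0xB2
Byte[6]=98: continuation. acc=(acc<<6)|0x18=0x2C98
Completed: cp=U+2C98 (starts at byte 4)

Answer: U+CE76 U+0040 U+2C98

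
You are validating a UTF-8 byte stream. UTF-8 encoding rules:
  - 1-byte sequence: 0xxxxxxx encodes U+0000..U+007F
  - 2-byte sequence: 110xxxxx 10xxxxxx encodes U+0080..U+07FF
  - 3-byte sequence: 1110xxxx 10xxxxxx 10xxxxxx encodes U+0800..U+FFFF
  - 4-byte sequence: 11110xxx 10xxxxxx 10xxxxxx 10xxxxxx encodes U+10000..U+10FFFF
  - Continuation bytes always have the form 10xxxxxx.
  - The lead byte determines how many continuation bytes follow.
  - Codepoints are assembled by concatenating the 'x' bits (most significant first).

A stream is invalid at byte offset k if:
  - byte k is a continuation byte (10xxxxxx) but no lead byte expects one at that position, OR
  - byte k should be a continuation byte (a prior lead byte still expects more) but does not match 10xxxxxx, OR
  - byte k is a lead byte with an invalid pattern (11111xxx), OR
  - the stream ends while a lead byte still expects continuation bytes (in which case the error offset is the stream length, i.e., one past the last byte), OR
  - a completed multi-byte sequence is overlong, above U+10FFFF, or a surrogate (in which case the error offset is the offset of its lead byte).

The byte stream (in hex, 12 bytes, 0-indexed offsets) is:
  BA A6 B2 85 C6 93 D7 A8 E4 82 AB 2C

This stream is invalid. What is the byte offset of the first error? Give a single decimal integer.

Answer: 0

Derivation:
Byte[0]=BA: INVALID lead byte (not 0xxx/110x/1110/11110)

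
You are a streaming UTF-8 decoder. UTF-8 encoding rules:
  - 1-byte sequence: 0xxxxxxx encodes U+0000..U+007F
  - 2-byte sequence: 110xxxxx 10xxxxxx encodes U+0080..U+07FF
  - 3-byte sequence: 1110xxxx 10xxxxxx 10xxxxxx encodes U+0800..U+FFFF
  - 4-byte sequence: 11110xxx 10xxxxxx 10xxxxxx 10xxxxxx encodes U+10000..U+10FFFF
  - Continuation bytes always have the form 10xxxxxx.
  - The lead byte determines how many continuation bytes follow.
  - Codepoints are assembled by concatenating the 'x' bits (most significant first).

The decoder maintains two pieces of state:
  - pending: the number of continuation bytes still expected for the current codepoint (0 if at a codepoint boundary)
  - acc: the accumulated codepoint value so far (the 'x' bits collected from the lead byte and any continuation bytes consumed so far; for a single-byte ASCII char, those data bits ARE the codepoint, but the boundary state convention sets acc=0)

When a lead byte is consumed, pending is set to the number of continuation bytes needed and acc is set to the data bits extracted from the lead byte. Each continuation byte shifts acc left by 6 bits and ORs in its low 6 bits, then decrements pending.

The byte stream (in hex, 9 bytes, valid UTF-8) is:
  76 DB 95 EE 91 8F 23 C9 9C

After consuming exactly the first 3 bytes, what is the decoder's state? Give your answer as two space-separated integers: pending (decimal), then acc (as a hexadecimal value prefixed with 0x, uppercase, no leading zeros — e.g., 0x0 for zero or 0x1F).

Byte[0]=76: 1-byte. pending=0, acc=0x0
Byte[1]=DB: 2-byte lead. pending=1, acc=0x1B
Byte[2]=95: continuation. acc=(acc<<6)|0x15=0x6D5, pending=0

Answer: 0 0x6D5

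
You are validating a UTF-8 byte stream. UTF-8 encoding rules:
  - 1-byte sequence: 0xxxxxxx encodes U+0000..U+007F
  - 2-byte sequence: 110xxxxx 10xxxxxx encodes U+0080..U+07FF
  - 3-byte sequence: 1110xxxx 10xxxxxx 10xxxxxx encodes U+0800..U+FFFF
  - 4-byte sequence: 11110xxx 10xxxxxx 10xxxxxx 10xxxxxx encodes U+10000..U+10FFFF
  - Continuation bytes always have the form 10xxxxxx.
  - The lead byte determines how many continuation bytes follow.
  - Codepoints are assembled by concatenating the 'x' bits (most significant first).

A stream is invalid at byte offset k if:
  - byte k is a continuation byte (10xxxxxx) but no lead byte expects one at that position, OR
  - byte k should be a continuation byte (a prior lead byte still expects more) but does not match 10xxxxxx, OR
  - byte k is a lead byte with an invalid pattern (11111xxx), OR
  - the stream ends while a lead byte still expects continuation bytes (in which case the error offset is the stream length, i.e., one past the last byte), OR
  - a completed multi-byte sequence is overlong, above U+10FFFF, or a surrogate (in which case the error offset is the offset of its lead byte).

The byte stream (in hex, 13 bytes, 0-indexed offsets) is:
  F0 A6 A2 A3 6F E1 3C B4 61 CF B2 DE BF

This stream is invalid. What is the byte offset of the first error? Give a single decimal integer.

Byte[0]=F0: 4-byte lead, need 3 cont bytes. acc=0x0
Byte[1]=A6: continuation. acc=(acc<<6)|0x26=0x26
Byte[2]=A2: continuation. acc=(acc<<6)|0x22=0x9A2
Byte[3]=A3: continuation. acc=(acc<<6)|0x23=0x268A3
Completed: cp=U+268A3 (starts at byte 0)
Byte[4]=6F: 1-byte ASCII. cp=U+006F
Byte[5]=E1: 3-byte lead, need 2 cont bytes. acc=0x1
Byte[6]=3C: expected 10xxxxxx continuation. INVALID

Answer: 6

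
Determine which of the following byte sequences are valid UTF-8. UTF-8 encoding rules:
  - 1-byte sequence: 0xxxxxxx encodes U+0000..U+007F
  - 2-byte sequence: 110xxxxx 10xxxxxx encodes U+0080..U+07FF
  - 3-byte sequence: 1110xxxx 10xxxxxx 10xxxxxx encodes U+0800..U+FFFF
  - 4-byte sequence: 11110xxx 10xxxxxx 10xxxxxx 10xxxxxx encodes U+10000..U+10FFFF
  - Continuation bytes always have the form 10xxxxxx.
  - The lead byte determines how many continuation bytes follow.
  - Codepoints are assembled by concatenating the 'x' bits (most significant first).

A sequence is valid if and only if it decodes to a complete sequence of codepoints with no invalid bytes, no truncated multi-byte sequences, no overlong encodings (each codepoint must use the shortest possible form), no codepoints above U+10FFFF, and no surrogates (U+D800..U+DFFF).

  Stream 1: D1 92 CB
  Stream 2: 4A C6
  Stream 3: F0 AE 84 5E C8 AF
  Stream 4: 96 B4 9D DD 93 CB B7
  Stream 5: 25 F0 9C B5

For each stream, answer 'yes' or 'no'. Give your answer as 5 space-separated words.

Stream 1: error at byte offset 3. INVALID
Stream 2: error at byte offset 2. INVALID
Stream 3: error at byte offset 3. INVALID
Stream 4: error at byte offset 0. INVALID
Stream 5: error at byte offset 4. INVALID

Answer: no no no no no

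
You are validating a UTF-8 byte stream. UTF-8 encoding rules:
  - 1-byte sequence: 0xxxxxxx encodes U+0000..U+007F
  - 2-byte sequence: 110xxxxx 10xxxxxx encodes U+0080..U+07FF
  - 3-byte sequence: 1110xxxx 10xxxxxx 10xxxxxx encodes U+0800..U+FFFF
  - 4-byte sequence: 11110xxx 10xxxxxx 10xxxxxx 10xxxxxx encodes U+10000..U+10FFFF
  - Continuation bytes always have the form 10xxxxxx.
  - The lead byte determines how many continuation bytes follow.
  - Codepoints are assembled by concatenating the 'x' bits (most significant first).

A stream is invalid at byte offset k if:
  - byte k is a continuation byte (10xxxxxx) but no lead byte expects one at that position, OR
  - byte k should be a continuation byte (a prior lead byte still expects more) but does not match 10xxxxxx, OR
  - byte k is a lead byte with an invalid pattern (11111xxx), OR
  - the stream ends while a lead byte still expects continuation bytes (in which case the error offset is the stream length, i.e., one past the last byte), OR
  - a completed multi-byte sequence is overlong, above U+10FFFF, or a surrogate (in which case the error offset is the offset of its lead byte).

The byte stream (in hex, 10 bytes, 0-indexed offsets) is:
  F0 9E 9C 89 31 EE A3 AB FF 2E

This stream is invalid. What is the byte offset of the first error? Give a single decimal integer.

Answer: 8

Derivation:
Byte[0]=F0: 4-byte lead, need 3 cont bytes. acc=0x0
Byte[1]=9E: continuation. acc=(acc<<6)|0x1E=0x1E
Byte[2]=9C: continuation. acc=(acc<<6)|0x1C=0x79C
Byte[3]=89: continuation. acc=(acc<<6)|0x09=0x1E709
Completed: cp=U+1E709 (starts at byte 0)
Byte[4]=31: 1-byte ASCII. cp=U+0031
Byte[5]=EE: 3-byte lead, need 2 cont bytes. acc=0xE
Byte[6]=A3: continuation. acc=(acc<<6)|0x23=0x3A3
Byte[7]=AB: continuation. acc=(acc<<6)|0x2B=0xE8EB
Completed: cp=U+E8EB (starts at byte 5)
Byte[8]=FF: INVALID lead byte (not 0xxx/110x/1110/11110)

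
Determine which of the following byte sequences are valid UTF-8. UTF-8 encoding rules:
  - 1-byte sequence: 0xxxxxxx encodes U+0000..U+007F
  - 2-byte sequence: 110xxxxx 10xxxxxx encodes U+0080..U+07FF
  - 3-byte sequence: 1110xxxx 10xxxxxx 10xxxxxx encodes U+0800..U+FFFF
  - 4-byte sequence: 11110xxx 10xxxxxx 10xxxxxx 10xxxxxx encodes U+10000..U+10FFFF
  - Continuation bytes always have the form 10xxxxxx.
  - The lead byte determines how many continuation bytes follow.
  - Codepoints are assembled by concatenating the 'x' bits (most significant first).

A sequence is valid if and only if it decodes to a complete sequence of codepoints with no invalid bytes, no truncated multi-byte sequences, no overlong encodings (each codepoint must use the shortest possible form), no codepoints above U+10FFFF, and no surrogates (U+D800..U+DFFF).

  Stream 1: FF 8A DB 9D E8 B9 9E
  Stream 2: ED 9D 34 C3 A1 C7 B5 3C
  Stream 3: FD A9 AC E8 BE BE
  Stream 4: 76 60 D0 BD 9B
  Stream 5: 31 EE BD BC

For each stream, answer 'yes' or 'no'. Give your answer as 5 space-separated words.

Answer: no no no no yes

Derivation:
Stream 1: error at byte offset 0. INVALID
Stream 2: error at byte offset 2. INVALID
Stream 3: error at byte offset 0. INVALID
Stream 4: error at byte offset 4. INVALID
Stream 5: decodes cleanly. VALID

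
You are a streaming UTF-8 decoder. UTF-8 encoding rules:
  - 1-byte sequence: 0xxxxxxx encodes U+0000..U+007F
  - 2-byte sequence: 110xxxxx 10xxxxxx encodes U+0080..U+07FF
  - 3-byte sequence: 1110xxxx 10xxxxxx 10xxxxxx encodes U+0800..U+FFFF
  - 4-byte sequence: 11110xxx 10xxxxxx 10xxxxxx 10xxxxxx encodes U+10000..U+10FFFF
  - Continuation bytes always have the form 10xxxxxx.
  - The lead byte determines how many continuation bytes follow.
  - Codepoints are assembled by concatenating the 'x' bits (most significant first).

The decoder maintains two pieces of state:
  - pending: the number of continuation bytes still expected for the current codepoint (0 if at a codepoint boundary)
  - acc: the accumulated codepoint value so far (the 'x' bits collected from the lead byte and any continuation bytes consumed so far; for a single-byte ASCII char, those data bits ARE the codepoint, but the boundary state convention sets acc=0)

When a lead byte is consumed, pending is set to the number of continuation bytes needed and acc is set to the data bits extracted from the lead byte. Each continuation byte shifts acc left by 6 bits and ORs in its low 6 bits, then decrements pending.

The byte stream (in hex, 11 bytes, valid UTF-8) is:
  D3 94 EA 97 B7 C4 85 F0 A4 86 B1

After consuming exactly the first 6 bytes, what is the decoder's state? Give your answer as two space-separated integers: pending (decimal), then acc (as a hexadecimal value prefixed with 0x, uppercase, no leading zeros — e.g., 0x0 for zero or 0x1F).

Byte[0]=D3: 2-byte lead. pending=1, acc=0x13
Byte[1]=94: continuation. acc=(acc<<6)|0x14=0x4D4, pending=0
Byte[2]=EA: 3-byte lead. pending=2, acc=0xA
Byte[3]=97: continuation. acc=(acc<<6)|0x17=0x297, pending=1
Byte[4]=B7: continuation. acc=(acc<<6)|0x37=0xA5F7, pending=0
Byte[5]=C4: 2-byte lead. pending=1, acc=0x4

Answer: 1 0x4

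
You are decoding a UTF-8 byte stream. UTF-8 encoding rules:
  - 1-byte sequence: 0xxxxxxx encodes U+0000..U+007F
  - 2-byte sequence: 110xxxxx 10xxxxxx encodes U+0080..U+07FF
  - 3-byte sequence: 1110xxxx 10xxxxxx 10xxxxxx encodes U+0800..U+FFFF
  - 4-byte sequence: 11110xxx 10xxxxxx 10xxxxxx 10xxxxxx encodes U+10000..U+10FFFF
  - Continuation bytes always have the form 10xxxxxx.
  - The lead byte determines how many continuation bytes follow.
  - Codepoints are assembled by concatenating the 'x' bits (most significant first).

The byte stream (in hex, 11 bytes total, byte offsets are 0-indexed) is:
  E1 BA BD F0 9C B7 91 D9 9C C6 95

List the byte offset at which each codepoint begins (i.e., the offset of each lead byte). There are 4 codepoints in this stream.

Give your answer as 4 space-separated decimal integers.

Byte[0]=E1: 3-byte lead, need 2 cont bytes. acc=0x1
Byte[1]=BA: continuation. acc=(acc<<6)|0x3A=0x7A
Byte[2]=BD: continuation. acc=(acc<<6)|0x3D=0x1EBD
Completed: cp=U+1EBD (starts at byte 0)
Byte[3]=F0: 4-byte lead, need 3 cont bytes. acc=0x0
Byte[4]=9C: continuation. acc=(acc<<6)|0x1C=0x1C
Byte[5]=B7: continuation. acc=(acc<<6)|0x37=0x737
Byte[6]=91: continuation. acc=(acc<<6)|0x11=0x1CDD1
Completed: cp=U+1CDD1 (starts at byte 3)
Byte[7]=D9: 2-byte lead, need 1 cont bytes. acc=0x19
Byte[8]=9C: continuation. acc=(acc<<6)|0x1C=0x65C
Completed: cp=U+065C (starts at byte 7)
Byte[9]=C6: 2-byte lead, need 1 cont bytes. acc=0x6
Byte[10]=95: continuation. acc=(acc<<6)|0x15=0x195
Completed: cp=U+0195 (starts at byte 9)

Answer: 0 3 7 9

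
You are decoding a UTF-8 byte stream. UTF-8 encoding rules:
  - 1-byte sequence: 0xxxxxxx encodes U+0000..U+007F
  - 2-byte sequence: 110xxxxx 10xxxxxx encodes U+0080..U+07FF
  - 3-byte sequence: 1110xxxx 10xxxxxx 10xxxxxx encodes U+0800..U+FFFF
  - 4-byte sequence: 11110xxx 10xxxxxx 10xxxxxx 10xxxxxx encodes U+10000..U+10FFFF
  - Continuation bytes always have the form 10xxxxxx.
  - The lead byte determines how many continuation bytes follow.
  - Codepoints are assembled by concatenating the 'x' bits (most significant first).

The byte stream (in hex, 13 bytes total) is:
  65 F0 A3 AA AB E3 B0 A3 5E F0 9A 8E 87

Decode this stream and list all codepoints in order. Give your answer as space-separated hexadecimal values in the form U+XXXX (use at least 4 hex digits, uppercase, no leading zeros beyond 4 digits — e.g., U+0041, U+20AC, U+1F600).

Answer: U+0065 U+23AAB U+3C23 U+005E U+1A387

Derivation:
Byte[0]=65: 1-byte ASCII. cp=U+0065
Byte[1]=F0: 4-byte lead, need 3 cont bytes. acc=0x0
Byte[2]=A3: continuation. acc=(acc<<6)|0x23=0x23
Byte[3]=AA: continuation. acc=(acc<<6)|0x2A=0x8EA
Byte[4]=AB: continuation. acc=(acc<<6)|0x2B=0x23AAB
Completed: cp=U+23AAB (starts at byte 1)
Byte[5]=E3: 3-byte lead, need 2 cont bytes. acc=0x3
Byte[6]=B0: continuation. acc=(acc<<6)|0x30=0xF0
Byte[7]=A3: continuation. acc=(acc<<6)|0x23=0x3C23
Completed: cp=U+3C23 (starts at byte 5)
Byte[8]=5E: 1-byte ASCII. cp=U+005E
Byte[9]=F0: 4-byte lead, need 3 cont bytes. acc=0x0
Byte[10]=9A: continuation. acc=(acc<<6)|0x1A=0x1A
Byte[11]=8E: continuation. acc=(acc<<6)|0x0E=0x68E
Byte[12]=87: continuation. acc=(acc<<6)|0x07=0x1A387
Completed: cp=U+1A387 (starts at byte 9)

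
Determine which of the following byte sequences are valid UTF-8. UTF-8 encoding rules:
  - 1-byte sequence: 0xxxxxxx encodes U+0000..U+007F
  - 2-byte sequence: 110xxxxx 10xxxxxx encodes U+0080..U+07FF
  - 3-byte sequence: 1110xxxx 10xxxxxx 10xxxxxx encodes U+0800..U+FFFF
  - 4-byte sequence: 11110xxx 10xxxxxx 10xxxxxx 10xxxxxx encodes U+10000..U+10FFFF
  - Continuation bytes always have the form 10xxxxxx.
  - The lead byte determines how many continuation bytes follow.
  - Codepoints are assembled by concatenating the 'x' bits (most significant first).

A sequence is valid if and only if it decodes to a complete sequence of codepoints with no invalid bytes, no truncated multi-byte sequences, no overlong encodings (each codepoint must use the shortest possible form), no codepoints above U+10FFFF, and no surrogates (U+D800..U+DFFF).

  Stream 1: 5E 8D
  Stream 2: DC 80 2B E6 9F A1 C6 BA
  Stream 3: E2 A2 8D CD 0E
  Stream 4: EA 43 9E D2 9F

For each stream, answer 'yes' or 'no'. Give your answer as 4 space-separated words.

Stream 1: error at byte offset 1. INVALID
Stream 2: decodes cleanly. VALID
Stream 3: error at byte offset 4. INVALID
Stream 4: error at byte offset 1. INVALID

Answer: no yes no no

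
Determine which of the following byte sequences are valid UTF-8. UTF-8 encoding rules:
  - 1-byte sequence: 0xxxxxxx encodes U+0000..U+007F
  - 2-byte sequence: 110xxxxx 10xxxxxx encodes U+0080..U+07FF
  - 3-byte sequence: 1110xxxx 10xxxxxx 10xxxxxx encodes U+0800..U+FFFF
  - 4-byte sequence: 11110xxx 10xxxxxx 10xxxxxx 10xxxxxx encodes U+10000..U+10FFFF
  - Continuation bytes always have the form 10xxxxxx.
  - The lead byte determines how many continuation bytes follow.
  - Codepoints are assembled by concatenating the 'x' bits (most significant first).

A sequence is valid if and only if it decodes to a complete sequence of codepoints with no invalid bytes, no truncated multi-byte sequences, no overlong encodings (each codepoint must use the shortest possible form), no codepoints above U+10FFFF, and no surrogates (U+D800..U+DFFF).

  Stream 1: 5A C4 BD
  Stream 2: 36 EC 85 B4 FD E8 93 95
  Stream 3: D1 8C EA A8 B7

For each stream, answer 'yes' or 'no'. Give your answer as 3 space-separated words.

Stream 1: decodes cleanly. VALID
Stream 2: error at byte offset 4. INVALID
Stream 3: decodes cleanly. VALID

Answer: yes no yes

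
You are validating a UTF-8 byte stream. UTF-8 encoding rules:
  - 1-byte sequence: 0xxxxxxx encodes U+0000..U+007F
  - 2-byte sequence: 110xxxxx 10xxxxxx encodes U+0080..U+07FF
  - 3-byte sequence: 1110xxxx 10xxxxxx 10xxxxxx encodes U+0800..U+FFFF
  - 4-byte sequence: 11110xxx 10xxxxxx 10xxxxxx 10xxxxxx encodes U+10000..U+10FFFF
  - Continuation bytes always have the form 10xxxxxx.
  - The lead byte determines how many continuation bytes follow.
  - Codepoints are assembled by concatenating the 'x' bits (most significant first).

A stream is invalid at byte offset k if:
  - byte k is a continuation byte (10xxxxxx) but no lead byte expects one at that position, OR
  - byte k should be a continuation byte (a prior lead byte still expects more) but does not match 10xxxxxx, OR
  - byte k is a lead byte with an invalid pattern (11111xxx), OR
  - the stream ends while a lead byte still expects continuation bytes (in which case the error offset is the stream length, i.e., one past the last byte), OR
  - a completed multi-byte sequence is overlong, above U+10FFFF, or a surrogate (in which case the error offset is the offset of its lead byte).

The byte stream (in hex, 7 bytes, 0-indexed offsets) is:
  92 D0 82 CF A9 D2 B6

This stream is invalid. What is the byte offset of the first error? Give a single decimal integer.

Byte[0]=92: INVALID lead byte (not 0xxx/110x/1110/11110)

Answer: 0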